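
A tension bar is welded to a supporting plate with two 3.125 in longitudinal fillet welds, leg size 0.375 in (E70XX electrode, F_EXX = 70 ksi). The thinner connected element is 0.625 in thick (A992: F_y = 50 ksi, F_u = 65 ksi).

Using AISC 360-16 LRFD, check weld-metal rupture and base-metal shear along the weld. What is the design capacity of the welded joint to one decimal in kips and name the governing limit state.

Weld metal: throat = 0.707×0.375 = 0.26513 in, L = 2×3.125 = 6.25 in. φR_n = 0.75 × 0.6 × 70 × 0.26513 × 6.25 = 52.2 kips.
Base metal shear (0.625 in plate): yield φR_n = 1.0×0.6×50×0.625×6.25 = 117.2 kips; rupture φR_n = 0.75×0.6×65×0.625×6.25 = 114.3 kips; take 114.3 kips (rupture).
Governing: min(52.2, 114.3) = 52.2 kips → weld metal.

52.2 kips (weld metal governs)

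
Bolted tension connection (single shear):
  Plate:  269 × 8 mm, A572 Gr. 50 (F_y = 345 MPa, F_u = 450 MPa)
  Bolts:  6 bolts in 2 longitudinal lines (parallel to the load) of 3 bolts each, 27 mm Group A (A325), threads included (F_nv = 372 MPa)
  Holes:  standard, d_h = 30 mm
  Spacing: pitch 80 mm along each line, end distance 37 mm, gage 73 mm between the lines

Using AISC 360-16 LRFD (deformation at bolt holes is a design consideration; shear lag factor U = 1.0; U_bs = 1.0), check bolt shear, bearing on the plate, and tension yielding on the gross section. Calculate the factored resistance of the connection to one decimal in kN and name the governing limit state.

Bolt shear: A_b = π(27)²/4 = 572.56 mm². φR_n = 0.75 × 372 × 572.56 × 6 × 1 = 958.5 kN.
Bearing (8 mm plate, F_u = 450 MPa): end bolts L_c = 37 − 30/2 = 22, R_n = min(1.2×22×8×450, 2.4×27×8×450) = 95.04 kN/bolt; interior L_c = 80 − 30 = 50, R_n = 216 kN/bolt. φR_n = 0.75 × (2×95.04 + 4×216) = 790.6 kN.
Tension yield (gross): A_g = 269×8 = 2152 mm². φR_n = 0.90 × 345 × 2152 = 668.2 kN.
Governing: min(958.5, 790.6, 668.2) = 668.2 kN → gross-section yield.

668.2 kN (gross-section yield governs)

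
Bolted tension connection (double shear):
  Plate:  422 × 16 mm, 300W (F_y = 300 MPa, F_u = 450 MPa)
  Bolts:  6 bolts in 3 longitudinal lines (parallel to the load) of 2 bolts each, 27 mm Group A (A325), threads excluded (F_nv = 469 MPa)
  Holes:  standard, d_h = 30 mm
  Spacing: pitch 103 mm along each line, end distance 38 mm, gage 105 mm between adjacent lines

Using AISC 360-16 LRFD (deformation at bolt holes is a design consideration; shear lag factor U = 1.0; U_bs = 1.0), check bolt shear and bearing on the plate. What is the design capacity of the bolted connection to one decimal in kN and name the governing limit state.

1496.9 kN (bearing governs)

Bolt shear: A_b = π(27)²/4 = 572.56 mm². φR_n = 0.75 × 469 × 572.56 × 6 × 2 = 2416.8 kN.
Bearing (16 mm plate, F_u = 450 MPa): end bolts L_c = 38 − 30/2 = 23, R_n = min(1.2×23×16×450, 2.4×27×16×450) = 198.72 kN/bolt; interior L_c = 103 − 30 = 73, R_n = 466.56 kN/bolt. φR_n = 0.75 × (3×198.72 + 3×466.56) = 1496.9 kN.
Governing: min(2416.8, 1496.9) = 1496.9 kN → bearing.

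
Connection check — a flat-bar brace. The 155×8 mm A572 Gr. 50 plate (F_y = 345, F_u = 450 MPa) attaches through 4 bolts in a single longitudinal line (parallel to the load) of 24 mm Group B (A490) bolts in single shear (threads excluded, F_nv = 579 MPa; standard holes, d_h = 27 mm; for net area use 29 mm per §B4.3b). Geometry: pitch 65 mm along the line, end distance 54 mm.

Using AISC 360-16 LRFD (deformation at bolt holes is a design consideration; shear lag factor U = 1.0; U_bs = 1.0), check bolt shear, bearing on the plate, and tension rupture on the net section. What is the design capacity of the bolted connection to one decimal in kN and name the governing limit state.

340.2 kN (net-section rupture governs)

Bolt shear: A_b = π(24)²/4 = 452.39 mm². φR_n = 0.75 × 579 × 452.39 × 4 × 1 = 785.8 kN.
Bearing (8 mm plate, F_u = 450 MPa): end bolts L_c = 54 − 27/2 = 40.5, R_n = min(1.2×40.5×8×450, 2.4×24×8×450) = 174.96 kN/bolt; interior L_c = 65 − 27 = 38, R_n = 164.16 kN/bolt. φR_n = 0.75 × (1×174.96 + 3×164.16) = 500.6 kN.
Tension rupture (net): A_n = (155 − 1×29)×8 = 1008 mm² (U = 1.0, A_e = A_n). φR_n = 0.75 × 450 × 1008 = 340.2 kN.
Governing: min(785.8, 500.6, 340.2) = 340.2 kN → net-section rupture.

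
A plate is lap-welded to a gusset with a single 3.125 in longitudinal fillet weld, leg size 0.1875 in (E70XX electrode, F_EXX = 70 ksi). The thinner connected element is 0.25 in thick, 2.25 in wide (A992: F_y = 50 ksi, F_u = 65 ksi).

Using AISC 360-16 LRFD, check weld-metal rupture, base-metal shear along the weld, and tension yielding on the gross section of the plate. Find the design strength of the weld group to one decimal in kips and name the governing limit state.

Weld metal: throat = 0.707×0.1875 = 0.13256 in, L = 3.125 in. φR_n = 0.75 × 0.6 × 70 × 0.13256 × 3.125 = 13.0 kips.
Base metal shear (0.25 in plate): yield φR_n = 1.0×0.6×50×0.25×3.125 = 23.4 kips; rupture φR_n = 0.75×0.6×65×0.25×3.125 = 22.9 kips; take 22.9 kips (rupture).
Tension yield (gross): A_g = 2.25×0.25 = 0.5625 in². φR_n = 0.90 × 50 × 0.5625 = 25.3 kips.
Governing: min(13.0, 22.9, 25.3) = 13.0 kips → weld metal.

13.0 kips (weld metal governs)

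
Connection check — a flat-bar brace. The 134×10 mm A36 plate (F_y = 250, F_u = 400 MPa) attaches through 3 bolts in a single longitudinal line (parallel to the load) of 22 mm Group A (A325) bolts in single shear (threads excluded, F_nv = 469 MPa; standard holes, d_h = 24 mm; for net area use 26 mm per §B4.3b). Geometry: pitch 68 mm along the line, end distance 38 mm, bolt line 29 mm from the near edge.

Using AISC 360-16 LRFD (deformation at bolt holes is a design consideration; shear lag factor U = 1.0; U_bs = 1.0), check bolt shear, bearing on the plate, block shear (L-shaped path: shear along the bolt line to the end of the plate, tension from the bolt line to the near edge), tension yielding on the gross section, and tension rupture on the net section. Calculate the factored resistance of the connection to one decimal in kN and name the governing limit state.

Bolt shear: A_b = π(22)²/4 = 380.13 mm². φR_n = 0.75 × 469 × 380.13 × 3 × 1 = 401.1 kN.
Bearing (10 mm plate, F_u = 400 MPa): end bolts L_c = 38 − 24/2 = 26, R_n = min(1.2×26×10×400, 2.4×22×10×400) = 124.8 kN/bolt; interior L_c = 68 − 24 = 44, R_n = 211.2 kN/bolt. φR_n = 0.75 × (1×124.8 + 2×211.2) = 410.4 kN.
Block shear: shear path 1×[38+2×68] = 1×174 mm, A_gv = 1740, A_nv = 1×(174 − 2.5×26)×10 = 1090 mm²; tension to near edge: (29 − 0.5×26)×10 = 160 mm². R_n = min(0.6×400×1090, 0.6×250×1740) + 1.0×400×160 = min(261.6, 261) + 64 = 325 kN. φR_n = 0.75 × 325 = 243.8 kN.
Tension yield (gross): A_g = 134×10 = 1340 mm². φR_n = 0.90 × 250 × 1340 = 301.5 kN.
Tension rupture (net): A_n = (134 − 1×26)×10 = 1080 mm² (U = 1.0, A_e = A_n). φR_n = 0.75 × 400 × 1080 = 324.0 kN.
Governing: min(401.1, 410.4, 243.8, 301.5, 324.0) = 243.8 kN → block shear.

243.8 kN (block shear governs)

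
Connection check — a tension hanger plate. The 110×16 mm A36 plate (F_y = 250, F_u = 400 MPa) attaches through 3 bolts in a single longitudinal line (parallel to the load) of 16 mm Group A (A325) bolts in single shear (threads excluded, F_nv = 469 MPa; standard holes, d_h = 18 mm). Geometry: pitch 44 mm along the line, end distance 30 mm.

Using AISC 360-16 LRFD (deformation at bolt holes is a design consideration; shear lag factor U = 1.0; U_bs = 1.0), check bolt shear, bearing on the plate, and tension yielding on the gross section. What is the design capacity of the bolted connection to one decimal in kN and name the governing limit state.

Bolt shear: A_b = π(16)²/4 = 201.06 mm². φR_n = 0.75 × 469 × 201.06 × 3 × 1 = 212.2 kN.
Bearing (16 mm plate, F_u = 400 MPa): end bolts L_c = 30 − 18/2 = 21, R_n = min(1.2×21×16×400, 2.4×16×16×400) = 161.28 kN/bolt; interior L_c = 44 − 18 = 26, R_n = 199.68 kN/bolt. φR_n = 0.75 × (1×161.28 + 2×199.68) = 420.5 kN.
Tension yield (gross): A_g = 110×16 = 1760 mm². φR_n = 0.90 × 250 × 1760 = 396.0 kN.
Governing: min(212.2, 420.5, 396.0) = 212.2 kN → bolt shear.

212.2 kN (bolt shear governs)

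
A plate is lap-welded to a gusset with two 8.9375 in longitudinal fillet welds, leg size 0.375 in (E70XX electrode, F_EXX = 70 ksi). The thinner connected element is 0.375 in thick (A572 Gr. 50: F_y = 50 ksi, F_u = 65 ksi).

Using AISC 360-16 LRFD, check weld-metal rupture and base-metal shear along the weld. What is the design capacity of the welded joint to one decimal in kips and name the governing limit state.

Weld metal: throat = 0.707×0.375 = 0.26513 in, L = 2×8.9375 = 17.875 in. φR_n = 0.75 × 0.6 × 70 × 0.26513 × 17.875 = 149.3 kips.
Base metal shear (0.375 in plate): yield φR_n = 1.0×0.6×50×0.375×17.875 = 201.1 kips; rupture φR_n = 0.75×0.6×65×0.375×17.875 = 196.1 kips; take 196.1 kips (rupture).
Governing: min(149.3, 196.1) = 149.3 kips → weld metal.

149.3 kips (weld metal governs)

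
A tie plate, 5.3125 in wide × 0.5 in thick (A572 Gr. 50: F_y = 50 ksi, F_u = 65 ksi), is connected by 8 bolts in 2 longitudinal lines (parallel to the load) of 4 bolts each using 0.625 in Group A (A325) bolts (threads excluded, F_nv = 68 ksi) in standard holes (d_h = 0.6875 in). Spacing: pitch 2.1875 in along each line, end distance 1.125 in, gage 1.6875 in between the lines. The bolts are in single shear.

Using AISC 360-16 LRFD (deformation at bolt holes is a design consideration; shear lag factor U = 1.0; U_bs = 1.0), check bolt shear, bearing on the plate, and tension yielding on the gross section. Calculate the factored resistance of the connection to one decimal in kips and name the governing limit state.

119.5 kips (gross-section yield governs)

Bolt shear: A_b = π(0.625)²/4 = 0.3068 in². φR_n = 0.75 × 68 × 0.3068 × 8 × 1 = 125.2 kips.
Bearing (0.5 in plate, F_u = 65 ksi): end bolts L_c = 1.125 − 0.6875/2 = 0.78125, R_n = min(1.2×0.78125×0.5×65, 2.4×0.625×0.5×65) = 30.469 kips/bolt; interior L_c = 2.1875 − 0.6875 = 1.5, R_n = 48.75 kips/bolt. φR_n = 0.75 × (2×30.469 + 6×48.75) = 265.1 kips.
Tension yield (gross): A_g = 5.3125×0.5 = 2.6563 in². φR_n = 0.90 × 50 × 2.6563 = 119.5 kips.
Governing: min(125.2, 265.1, 119.5) = 119.5 kips → gross-section yield.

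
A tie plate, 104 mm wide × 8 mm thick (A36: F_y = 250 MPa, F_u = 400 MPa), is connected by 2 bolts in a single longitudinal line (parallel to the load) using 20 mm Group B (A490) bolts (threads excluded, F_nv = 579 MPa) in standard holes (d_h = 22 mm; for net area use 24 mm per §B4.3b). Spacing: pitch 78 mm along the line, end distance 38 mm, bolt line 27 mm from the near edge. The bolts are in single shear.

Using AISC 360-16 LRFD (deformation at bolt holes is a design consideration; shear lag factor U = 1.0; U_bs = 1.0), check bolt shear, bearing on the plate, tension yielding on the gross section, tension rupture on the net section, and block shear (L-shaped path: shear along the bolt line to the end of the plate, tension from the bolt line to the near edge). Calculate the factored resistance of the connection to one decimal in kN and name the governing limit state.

Bolt shear: A_b = π(20)²/4 = 314.16 mm². φR_n = 0.75 × 579 × 314.16 × 2 × 1 = 272.8 kN.
Bearing (8 mm plate, F_u = 400 MPa): end bolts L_c = 38 − 22/2 = 27, R_n = min(1.2×27×8×400, 2.4×20×8×400) = 103.68 kN/bolt; interior L_c = 78 − 22 = 56, R_n = 153.6 kN/bolt. φR_n = 0.75 × (1×103.68 + 1×153.6) = 193.0 kN.
Tension yield (gross): A_g = 104×8 = 832 mm². φR_n = 0.90 × 250 × 832 = 187.2 kN.
Tension rupture (net): A_n = (104 − 1×24)×8 = 640 mm² (U = 1.0, A_e = A_n). φR_n = 0.75 × 400 × 640 = 192.0 kN.
Block shear: shear path 1×[38+1×78] = 1×116 mm, A_gv = 928, A_nv = 1×(116 − 1.5×24)×8 = 640 mm²; tension to near edge: (27 − 0.5×24)×8 = 120 mm². R_n = min(0.6×400×640, 0.6×250×928) + 1.0×400×120 = min(153.6, 139.2) + 48 = 187.2 kN. φR_n = 0.75 × 187.2 = 140.4 kN.
Governing: min(272.8, 193.0, 187.2, 192.0, 140.4) = 140.4 kN → block shear.

140.4 kN (block shear governs)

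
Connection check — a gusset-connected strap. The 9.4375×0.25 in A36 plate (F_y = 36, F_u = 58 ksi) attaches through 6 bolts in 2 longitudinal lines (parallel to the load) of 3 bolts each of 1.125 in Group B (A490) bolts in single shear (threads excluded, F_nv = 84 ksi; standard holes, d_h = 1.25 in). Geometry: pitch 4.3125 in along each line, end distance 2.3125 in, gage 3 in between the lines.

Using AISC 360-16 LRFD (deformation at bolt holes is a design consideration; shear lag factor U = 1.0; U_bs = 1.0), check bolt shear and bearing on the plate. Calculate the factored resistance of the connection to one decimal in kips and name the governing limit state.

161.5 kips (bearing governs)

Bolt shear: A_b = π(1.125)²/4 = 0.99402 in². φR_n = 0.75 × 84 × 0.99402 × 6 × 1 = 375.7 kips.
Bearing (0.25 in plate, F_u = 58 ksi): end bolts L_c = 2.3125 − 1.25/2 = 1.6875, R_n = min(1.2×1.6875×0.25×58, 2.4×1.125×0.25×58) = 29.363 kips/bolt; interior L_c = 4.3125 − 1.25 = 3.0625, R_n = 39.15 kips/bolt. φR_n = 0.75 × (2×29.363 + 4×39.15) = 161.5 kips.
Governing: min(375.7, 161.5) = 161.5 kips → bearing.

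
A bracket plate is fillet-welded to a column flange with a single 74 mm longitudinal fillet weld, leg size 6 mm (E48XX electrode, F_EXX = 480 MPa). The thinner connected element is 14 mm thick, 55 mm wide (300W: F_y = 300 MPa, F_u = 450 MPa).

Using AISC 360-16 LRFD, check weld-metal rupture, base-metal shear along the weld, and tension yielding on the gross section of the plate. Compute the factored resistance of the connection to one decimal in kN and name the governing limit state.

67.8 kN (weld metal governs)

Weld metal: throat = 0.707×6 = 4.242 mm, L = 74 mm. φR_n = 0.75 × 0.6 × 480 × 4.242 × 74 = 67.8 kN.
Base metal shear (14 mm plate): yield φR_n = 1.0×0.6×300×14×74 = 186.5 kN; rupture φR_n = 0.75×0.6×450×14×74 = 209.8 kN; take 186.5 kN (yield).
Tension yield (gross): A_g = 55×14 = 770 mm². φR_n = 0.90 × 300 × 770 = 207.9 kN.
Governing: min(67.8, 186.5, 207.9) = 67.8 kN → weld metal.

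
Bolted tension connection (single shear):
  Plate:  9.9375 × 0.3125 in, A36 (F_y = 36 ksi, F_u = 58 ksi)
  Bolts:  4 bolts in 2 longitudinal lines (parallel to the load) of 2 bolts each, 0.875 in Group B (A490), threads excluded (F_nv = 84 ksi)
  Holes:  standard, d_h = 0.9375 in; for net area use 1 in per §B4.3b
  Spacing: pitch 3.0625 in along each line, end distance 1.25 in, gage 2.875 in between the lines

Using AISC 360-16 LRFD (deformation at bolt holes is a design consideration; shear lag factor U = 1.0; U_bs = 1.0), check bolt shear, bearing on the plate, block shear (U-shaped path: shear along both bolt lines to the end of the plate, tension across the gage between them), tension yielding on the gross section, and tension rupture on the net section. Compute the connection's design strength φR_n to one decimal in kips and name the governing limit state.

69.2 kips (block shear governs)

Bolt shear: A_b = π(0.875)²/4 = 0.60132 in². φR_n = 0.75 × 84 × 0.60132 × 4 × 1 = 151.5 kips.
Bearing (0.3125 in plate, F_u = 58 ksi): end bolts L_c = 1.25 − 0.9375/2 = 0.78125, R_n = min(1.2×0.78125×0.3125×58, 2.4×0.875×0.3125×58) = 16.992 kips/bolt; interior L_c = 3.0625 − 0.9375 = 2.125, R_n = 38.063 kips/bolt. φR_n = 0.75 × (2×16.992 + 2×38.063) = 82.6 kips.
Block shear: shear path 2×[1.25+1×3.0625] = 2×4.3125 in, A_gv = 2.6953, A_nv = 2×(4.3125 − 1.5×1)×0.3125 = 1.7578 in²; tension across gage: (2.875 − 1×1)×0.3125 = 0.58594 in². R_n = min(0.6×58×1.7578, 0.6×36×2.6953) + 1.0×58×0.58594 = min(61.171, 58.218) + 33.985 = 92.203 kips. φR_n = 0.75 × 92.203 = 69.2 kips.
Tension yield (gross): A_g = 9.9375×0.3125 = 3.1055 in². φR_n = 0.90 × 36 × 3.1055 = 100.6 kips.
Tension rupture (net): A_n = (9.9375 − 2×1)×0.3125 = 2.4805 in² (U = 1.0, A_e = A_n). φR_n = 0.75 × 58 × 2.4805 = 107.9 kips.
Governing: min(151.5, 82.6, 69.2, 100.6, 107.9) = 69.2 kips → block shear.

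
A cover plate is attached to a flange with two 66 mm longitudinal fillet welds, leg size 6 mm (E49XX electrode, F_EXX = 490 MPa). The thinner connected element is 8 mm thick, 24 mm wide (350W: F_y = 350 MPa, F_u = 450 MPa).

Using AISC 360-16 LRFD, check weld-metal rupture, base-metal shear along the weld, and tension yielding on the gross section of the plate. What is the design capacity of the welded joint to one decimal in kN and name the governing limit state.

60.5 kN (gross-section yield governs)

Weld metal: throat = 0.707×6 = 4.242 mm, L = 2×66 = 132 mm. φR_n = 0.75 × 0.6 × 490 × 4.242 × 132 = 123.5 kN.
Base metal shear (8 mm plate): yield φR_n = 1.0×0.6×350×8×132 = 221.8 kN; rupture φR_n = 0.75×0.6×450×8×132 = 213.8 kN; take 213.8 kN (rupture).
Tension yield (gross): A_g = 24×8 = 192 mm². φR_n = 0.90 × 350 × 192 = 60.5 kN.
Governing: min(123.5, 213.8, 60.5) = 60.5 kN → gross-section yield.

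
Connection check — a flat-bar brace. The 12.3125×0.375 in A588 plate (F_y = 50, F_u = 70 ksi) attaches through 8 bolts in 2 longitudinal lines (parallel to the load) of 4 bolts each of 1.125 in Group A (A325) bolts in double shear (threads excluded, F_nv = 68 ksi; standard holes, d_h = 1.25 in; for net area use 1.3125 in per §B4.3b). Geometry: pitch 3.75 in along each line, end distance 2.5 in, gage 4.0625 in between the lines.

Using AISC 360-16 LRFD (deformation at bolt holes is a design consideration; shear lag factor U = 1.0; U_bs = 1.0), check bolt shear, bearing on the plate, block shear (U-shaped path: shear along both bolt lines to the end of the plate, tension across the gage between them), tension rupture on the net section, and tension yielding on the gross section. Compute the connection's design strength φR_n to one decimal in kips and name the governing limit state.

Bolt shear: A_b = π(1.125)²/4 = 0.99402 in². φR_n = 0.75 × 68 × 0.99402 × 8 × 2 = 811.1 kips.
Bearing (0.375 in plate, F_u = 70 ksi): end bolts L_c = 2.5 − 1.25/2 = 1.875, R_n = min(1.2×1.875×0.375×70, 2.4×1.125×0.375×70) = 59.063 kips/bolt; interior L_c = 3.75 − 1.25 = 2.5, R_n = 70.875 kips/bolt. φR_n = 0.75 × (2×59.063 + 6×70.875) = 407.5 kips.
Block shear: shear path 2×[2.5+3×3.75] = 2×13.75 in, A_gv = 10.313, A_nv = 2×(13.75 − 3.5×1.3125)×0.375 = 6.8672 in²; tension across gage: (4.0625 − 1×1.3125)×0.375 = 1.0313 in². R_n = min(0.6×70×6.8672, 0.6×50×10.313) + 1.0×70×1.0313 = min(288.42, 309.39) + 72.191 = 360.61 kips. φR_n = 0.75 × 360.61 = 270.5 kips.
Tension rupture (net): A_n = (12.3125 − 2×1.3125)×0.375 = 3.6328 in² (U = 1.0, A_e = A_n). φR_n = 0.75 × 70 × 3.6328 = 190.7 kips.
Tension yield (gross): A_g = 12.3125×0.375 = 4.6172 in². φR_n = 0.90 × 50 × 4.6172 = 207.8 kips.
Governing: min(811.1, 407.5, 270.5, 190.7, 207.8) = 190.7 kips → net-section rupture.

190.7 kips (net-section rupture governs)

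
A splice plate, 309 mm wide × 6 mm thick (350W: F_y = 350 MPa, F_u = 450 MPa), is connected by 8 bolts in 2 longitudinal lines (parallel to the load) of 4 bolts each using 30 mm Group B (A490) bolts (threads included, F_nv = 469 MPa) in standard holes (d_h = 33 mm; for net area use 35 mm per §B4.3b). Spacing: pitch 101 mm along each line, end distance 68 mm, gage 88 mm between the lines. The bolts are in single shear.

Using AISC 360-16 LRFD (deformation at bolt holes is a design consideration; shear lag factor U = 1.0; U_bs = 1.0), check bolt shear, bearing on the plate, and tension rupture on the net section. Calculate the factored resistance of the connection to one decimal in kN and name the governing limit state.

Bolt shear: A_b = π(30)²/4 = 706.86 mm². φR_n = 0.75 × 469 × 706.86 × 8 × 1 = 1989.1 kN.
Bearing (6 mm plate, F_u = 450 MPa): end bolts L_c = 68 − 33/2 = 51.5, R_n = min(1.2×51.5×6×450, 2.4×30×6×450) = 166.86 kN/bolt; interior L_c = 101 − 33 = 68, R_n = 194.4 kN/bolt. φR_n = 0.75 × (2×166.86 + 6×194.4) = 1125.1 kN.
Tension rupture (net): A_n = (309 − 2×35)×6 = 1434 mm² (U = 1.0, A_e = A_n). φR_n = 0.75 × 450 × 1434 = 484.0 kN.
Governing: min(1989.1, 1125.1, 484.0) = 484.0 kN → net-section rupture.

484.0 kN (net-section rupture governs)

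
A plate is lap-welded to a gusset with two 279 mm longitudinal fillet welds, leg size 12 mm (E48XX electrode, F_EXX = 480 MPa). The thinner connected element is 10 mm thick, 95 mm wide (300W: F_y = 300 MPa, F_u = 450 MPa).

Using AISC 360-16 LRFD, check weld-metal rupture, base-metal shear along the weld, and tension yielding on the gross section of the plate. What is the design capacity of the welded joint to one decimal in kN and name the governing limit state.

Weld metal: throat = 0.707×12 = 8.484 mm, L = 2×279 = 558 mm. φR_n = 0.75 × 0.6 × 480 × 8.484 × 558 = 1022.6 kN.
Base metal shear (10 mm plate): yield φR_n = 1.0×0.6×300×10×558 = 1004.4 kN; rupture φR_n = 0.75×0.6×450×10×558 = 1130.0 kN; take 1004.4 kN (yield).
Tension yield (gross): A_g = 95×10 = 950 mm². φR_n = 0.90 × 300 × 950 = 256.5 kN.
Governing: min(1022.6, 1004.4, 256.5) = 256.5 kN → gross-section yield.

256.5 kN (gross-section yield governs)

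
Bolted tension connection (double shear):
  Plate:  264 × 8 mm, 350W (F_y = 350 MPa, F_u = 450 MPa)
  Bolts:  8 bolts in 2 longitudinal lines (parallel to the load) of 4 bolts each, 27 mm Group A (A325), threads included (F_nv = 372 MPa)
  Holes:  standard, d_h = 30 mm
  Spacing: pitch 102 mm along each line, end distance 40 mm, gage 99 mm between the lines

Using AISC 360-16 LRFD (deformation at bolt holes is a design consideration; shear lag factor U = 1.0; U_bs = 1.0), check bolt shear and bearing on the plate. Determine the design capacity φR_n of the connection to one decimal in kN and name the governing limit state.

Bolt shear: A_b = π(27)²/4 = 572.56 mm². φR_n = 0.75 × 372 × 572.56 × 8 × 2 = 2555.9 kN.
Bearing (8 mm plate, F_u = 450 MPa): end bolts L_c = 40 − 30/2 = 25, R_n = min(1.2×25×8×450, 2.4×27×8×450) = 108 kN/bolt; interior L_c = 102 − 30 = 72, R_n = 233.28 kN/bolt. φR_n = 0.75 × (2×108 + 6×233.28) = 1211.8 kN.
Governing: min(2555.9, 1211.8) = 1211.8 kN → bearing.

1211.8 kN (bearing governs)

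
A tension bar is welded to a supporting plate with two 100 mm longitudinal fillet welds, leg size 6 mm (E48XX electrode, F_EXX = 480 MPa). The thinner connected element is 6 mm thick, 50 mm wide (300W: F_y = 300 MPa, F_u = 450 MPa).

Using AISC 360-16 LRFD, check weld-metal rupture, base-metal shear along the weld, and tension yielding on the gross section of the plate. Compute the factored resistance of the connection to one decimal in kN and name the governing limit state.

81.0 kN (gross-section yield governs)

Weld metal: throat = 0.707×6 = 4.242 mm, L = 2×100 = 200 mm. φR_n = 0.75 × 0.6 × 480 × 4.242 × 200 = 183.3 kN.
Base metal shear (6 mm plate): yield φR_n = 1.0×0.6×300×6×200 = 216.0 kN; rupture φR_n = 0.75×0.6×450×6×200 = 243.0 kN; take 216.0 kN (yield).
Tension yield (gross): A_g = 50×6 = 300 mm². φR_n = 0.90 × 300 × 300 = 81.0 kN.
Governing: min(183.3, 216.0, 81.0) = 81.0 kN → gross-section yield.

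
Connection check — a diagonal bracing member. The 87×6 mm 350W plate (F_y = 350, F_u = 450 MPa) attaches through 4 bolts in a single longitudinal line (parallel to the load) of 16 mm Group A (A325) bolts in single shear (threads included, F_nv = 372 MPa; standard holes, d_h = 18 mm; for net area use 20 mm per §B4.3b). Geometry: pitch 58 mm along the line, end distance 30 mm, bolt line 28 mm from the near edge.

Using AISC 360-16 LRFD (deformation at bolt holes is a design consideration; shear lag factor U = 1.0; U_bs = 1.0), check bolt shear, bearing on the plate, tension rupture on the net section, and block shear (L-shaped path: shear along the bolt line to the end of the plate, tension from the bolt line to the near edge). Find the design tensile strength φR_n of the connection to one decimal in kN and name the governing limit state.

135.7 kN (net-section rupture governs)

Bolt shear: A_b = π(16)²/4 = 201.06 mm². φR_n = 0.75 × 372 × 201.06 × 4 × 1 = 224.4 kN.
Bearing (6 mm plate, F_u = 450 MPa): end bolts L_c = 30 − 18/2 = 21, R_n = min(1.2×21×6×450, 2.4×16×6×450) = 68.04 kN/bolt; interior L_c = 58 − 18 = 40, R_n = 103.68 kN/bolt. φR_n = 0.75 × (1×68.04 + 3×103.68) = 284.3 kN.
Tension rupture (net): A_n = (87 − 1×20)×6 = 402 mm² (U = 1.0, A_e = A_n). φR_n = 0.75 × 450 × 402 = 135.7 kN.
Block shear: shear path 1×[30+3×58] = 1×204 mm, A_gv = 1224, A_nv = 1×(204 − 3.5×20)×6 = 804 mm²; tension to near edge: (28 − 0.5×20)×6 = 108 mm². R_n = min(0.6×450×804, 0.6×350×1224) + 1.0×450×108 = min(217.08, 257.04) + 48.6 = 265.68 kN. φR_n = 0.75 × 265.68 = 199.3 kN.
Governing: min(224.4, 284.3, 135.7, 199.3) = 135.7 kN → net-section rupture.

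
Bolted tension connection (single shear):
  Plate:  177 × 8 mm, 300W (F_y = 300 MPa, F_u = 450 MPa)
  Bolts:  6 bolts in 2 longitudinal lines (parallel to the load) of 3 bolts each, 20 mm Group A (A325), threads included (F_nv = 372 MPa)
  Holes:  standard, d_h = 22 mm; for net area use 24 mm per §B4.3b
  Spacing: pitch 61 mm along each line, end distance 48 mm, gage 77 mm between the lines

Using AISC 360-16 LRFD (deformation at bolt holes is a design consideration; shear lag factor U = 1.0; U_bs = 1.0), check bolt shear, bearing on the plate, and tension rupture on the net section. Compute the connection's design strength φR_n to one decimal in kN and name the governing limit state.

Bolt shear: A_b = π(20)²/4 = 314.16 mm². φR_n = 0.75 × 372 × 314.16 × 6 × 1 = 525.9 kN.
Bearing (8 mm plate, F_u = 450 MPa): end bolts L_c = 48 − 22/2 = 37, R_n = min(1.2×37×8×450, 2.4×20×8×450) = 159.84 kN/bolt; interior L_c = 61 − 22 = 39, R_n = 168.48 kN/bolt. φR_n = 0.75 × (2×159.84 + 4×168.48) = 745.2 kN.
Tension rupture (net): A_n = (177 − 2×24)×8 = 1032 mm² (U = 1.0, A_e = A_n). φR_n = 0.75 × 450 × 1032 = 348.3 kN.
Governing: min(525.9, 745.2, 348.3) = 348.3 kN → net-section rupture.

348.3 kN (net-section rupture governs)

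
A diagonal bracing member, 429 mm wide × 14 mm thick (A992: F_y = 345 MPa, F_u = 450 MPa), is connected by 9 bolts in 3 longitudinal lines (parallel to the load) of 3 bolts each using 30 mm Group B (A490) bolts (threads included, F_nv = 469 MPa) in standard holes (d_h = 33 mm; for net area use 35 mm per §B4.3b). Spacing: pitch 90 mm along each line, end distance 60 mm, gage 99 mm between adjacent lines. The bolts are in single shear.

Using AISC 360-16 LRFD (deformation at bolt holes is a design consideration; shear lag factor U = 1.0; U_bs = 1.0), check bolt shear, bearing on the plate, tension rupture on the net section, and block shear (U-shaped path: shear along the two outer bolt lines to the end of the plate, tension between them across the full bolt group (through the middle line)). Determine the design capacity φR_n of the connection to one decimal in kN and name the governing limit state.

1469.5 kN (block shear governs)

Bolt shear: A_b = π(30)²/4 = 706.86 mm². φR_n = 0.75 × 469 × 706.86 × 9 × 1 = 2237.7 kN.
Bearing (14 mm plate, F_u = 450 MPa): end bolts L_c = 60 − 33/2 = 43.5, R_n = min(1.2×43.5×14×450, 2.4×30×14×450) = 328.86 kN/bolt; interior L_c = 90 − 33 = 57, R_n = 430.92 kN/bolt. φR_n = 0.75 × (3×328.86 + 6×430.92) = 2679.1 kN.
Tension rupture (net): A_n = (429 − 3×35)×14 = 4536 mm² (U = 1.0, A_e = A_n). φR_n = 0.75 × 450 × 4536 = 1530.9 kN.
Block shear: shear path 2×[60+2×90] = 2×240 mm, A_gv = 6720, A_nv = 2×(240 − 2.5×35)×14 = 4270 mm²; tension across gage: (198 − 2×35)×14 = 1792 mm². R_n = min(0.6×450×4270, 0.6×345×6720) + 1.0×450×1792 = min(1152.9, 1391) + 806.4 = 1959.3 kN. φR_n = 0.75 × 1959.3 = 1469.5 kN.
Governing: min(2237.7, 2679.1, 1530.9, 1469.5) = 1469.5 kN → block shear.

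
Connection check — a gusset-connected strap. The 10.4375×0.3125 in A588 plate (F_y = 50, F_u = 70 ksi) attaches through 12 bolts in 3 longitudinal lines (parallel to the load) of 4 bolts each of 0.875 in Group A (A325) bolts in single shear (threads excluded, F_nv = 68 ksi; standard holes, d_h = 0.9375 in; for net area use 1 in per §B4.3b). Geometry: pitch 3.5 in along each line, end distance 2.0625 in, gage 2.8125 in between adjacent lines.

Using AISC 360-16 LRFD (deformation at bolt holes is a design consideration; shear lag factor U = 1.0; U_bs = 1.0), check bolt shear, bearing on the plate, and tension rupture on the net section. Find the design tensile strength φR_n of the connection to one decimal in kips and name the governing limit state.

Bolt shear: A_b = π(0.875)²/4 = 0.60132 in². φR_n = 0.75 × 68 × 0.60132 × 12 × 1 = 368.0 kips.
Bearing (0.3125 in plate, F_u = 70 ksi): end bolts L_c = 2.0625 − 0.9375/2 = 1.59375, R_n = min(1.2×1.59375×0.3125×70, 2.4×0.875×0.3125×70) = 41.836 kips/bolt; interior L_c = 3.5 − 0.9375 = 2.5625, R_n = 45.938 kips/bolt. φR_n = 0.75 × (3×41.836 + 9×45.938) = 404.2 kips.
Tension rupture (net): A_n = (10.4375 − 3×1)×0.3125 = 2.3242 in² (U = 1.0, A_e = A_n). φR_n = 0.75 × 70 × 2.3242 = 122.0 kips.
Governing: min(368.0, 404.2, 122.0) = 122.0 kips → net-section rupture.

122.0 kips (net-section rupture governs)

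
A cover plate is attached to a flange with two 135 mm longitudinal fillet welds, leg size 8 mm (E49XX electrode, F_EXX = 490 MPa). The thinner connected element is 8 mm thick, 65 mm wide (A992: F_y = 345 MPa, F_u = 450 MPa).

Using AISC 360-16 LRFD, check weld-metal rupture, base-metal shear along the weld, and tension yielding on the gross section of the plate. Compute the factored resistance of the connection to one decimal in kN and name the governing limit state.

161.5 kN (gross-section yield governs)

Weld metal: throat = 0.707×8 = 5.656 mm, L = 2×135 = 270 mm. φR_n = 0.75 × 0.6 × 490 × 5.656 × 270 = 336.7 kN.
Base metal shear (8 mm plate): yield φR_n = 1.0×0.6×345×8×270 = 447.1 kN; rupture φR_n = 0.75×0.6×450×8×270 = 437.4 kN; take 437.4 kN (rupture).
Tension yield (gross): A_g = 65×8 = 520 mm². φR_n = 0.90 × 345 × 520 = 161.5 kN.
Governing: min(336.7, 437.4, 161.5) = 161.5 kN → gross-section yield.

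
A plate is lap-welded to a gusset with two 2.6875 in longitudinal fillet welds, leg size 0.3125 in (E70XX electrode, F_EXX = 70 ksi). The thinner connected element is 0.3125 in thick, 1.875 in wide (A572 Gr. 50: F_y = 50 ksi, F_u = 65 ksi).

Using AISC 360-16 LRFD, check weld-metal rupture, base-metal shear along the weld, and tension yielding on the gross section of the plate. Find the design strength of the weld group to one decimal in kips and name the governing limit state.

Weld metal: throat = 0.707×0.3125 = 0.22094 in, L = 2×2.6875 = 5.375 in. φR_n = 0.75 × 0.6 × 70 × 0.22094 × 5.375 = 37.4 kips.
Base metal shear (0.3125 in plate): yield φR_n = 1.0×0.6×50×0.3125×5.375 = 50.4 kips; rupture φR_n = 0.75×0.6×65×0.3125×5.375 = 49.1 kips; take 49.1 kips (rupture).
Tension yield (gross): A_g = 1.875×0.3125 = 0.58594 in². φR_n = 0.90 × 50 × 0.58594 = 26.4 kips.
Governing: min(37.4, 49.1, 26.4) = 26.4 kips → gross-section yield.

26.4 kips (gross-section yield governs)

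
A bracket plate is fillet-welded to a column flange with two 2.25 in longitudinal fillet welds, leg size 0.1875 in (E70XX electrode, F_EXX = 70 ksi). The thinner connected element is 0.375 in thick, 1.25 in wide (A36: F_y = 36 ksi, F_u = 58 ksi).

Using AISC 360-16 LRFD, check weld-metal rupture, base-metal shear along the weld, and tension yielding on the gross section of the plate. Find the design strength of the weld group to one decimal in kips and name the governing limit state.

15.2 kips (gross-section yield governs)

Weld metal: throat = 0.707×0.1875 = 0.13256 in, L = 2×2.25 = 4.5 in. φR_n = 0.75 × 0.6 × 70 × 0.13256 × 4.5 = 18.8 kips.
Base metal shear (0.375 in plate): yield φR_n = 1.0×0.6×36×0.375×4.5 = 36.5 kips; rupture φR_n = 0.75×0.6×58×0.375×4.5 = 44.0 kips; take 36.5 kips (yield).
Tension yield (gross): A_g = 1.25×0.375 = 0.46875 in². φR_n = 0.90 × 36 × 0.46875 = 15.2 kips.
Governing: min(18.8, 36.5, 15.2) = 15.2 kips → gross-section yield.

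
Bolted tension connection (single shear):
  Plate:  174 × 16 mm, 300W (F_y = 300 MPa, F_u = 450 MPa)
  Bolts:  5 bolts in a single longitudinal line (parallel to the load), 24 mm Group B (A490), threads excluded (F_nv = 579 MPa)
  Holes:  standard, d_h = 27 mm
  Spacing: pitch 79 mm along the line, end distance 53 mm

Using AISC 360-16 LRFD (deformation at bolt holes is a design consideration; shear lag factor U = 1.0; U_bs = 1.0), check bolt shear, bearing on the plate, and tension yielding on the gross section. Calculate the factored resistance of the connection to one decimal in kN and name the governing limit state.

Bolt shear: A_b = π(24)²/4 = 452.39 mm². φR_n = 0.75 × 579 × 452.39 × 5 × 1 = 982.3 kN.
Bearing (16 mm plate, F_u = 450 MPa): end bolts L_c = 53 − 27/2 = 39.5, R_n = min(1.2×39.5×16×450, 2.4×24×16×450) = 341.28 kN/bolt; interior L_c = 79 − 27 = 52, R_n = 414.72 kN/bolt. φR_n = 0.75 × (1×341.28 + 4×414.72) = 1500.1 kN.
Tension yield (gross): A_g = 174×16 = 2784 mm². φR_n = 0.90 × 300 × 2784 = 751.7 kN.
Governing: min(982.3, 1500.1, 751.7) = 751.7 kN → gross-section yield.

751.7 kN (gross-section yield governs)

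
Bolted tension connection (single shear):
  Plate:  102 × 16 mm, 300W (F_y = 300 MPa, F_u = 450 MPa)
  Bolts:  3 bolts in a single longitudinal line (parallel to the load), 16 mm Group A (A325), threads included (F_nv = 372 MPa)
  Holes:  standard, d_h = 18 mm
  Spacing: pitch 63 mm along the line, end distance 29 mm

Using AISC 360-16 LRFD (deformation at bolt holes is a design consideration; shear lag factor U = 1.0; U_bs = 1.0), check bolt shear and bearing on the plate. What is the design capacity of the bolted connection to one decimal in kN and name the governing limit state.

Bolt shear: A_b = π(16)²/4 = 201.06 mm². φR_n = 0.75 × 372 × 201.06 × 3 × 1 = 168.3 kN.
Bearing (16 mm plate, F_u = 450 MPa): end bolts L_c = 29 − 18/2 = 20, R_n = min(1.2×20×16×450, 2.4×16×16×450) = 172.8 kN/bolt; interior L_c = 63 − 18 = 45, R_n = 276.48 kN/bolt. φR_n = 0.75 × (1×172.8 + 2×276.48) = 544.3 kN.
Governing: min(168.3, 544.3) = 168.3 kN → bolt shear.

168.3 kN (bolt shear governs)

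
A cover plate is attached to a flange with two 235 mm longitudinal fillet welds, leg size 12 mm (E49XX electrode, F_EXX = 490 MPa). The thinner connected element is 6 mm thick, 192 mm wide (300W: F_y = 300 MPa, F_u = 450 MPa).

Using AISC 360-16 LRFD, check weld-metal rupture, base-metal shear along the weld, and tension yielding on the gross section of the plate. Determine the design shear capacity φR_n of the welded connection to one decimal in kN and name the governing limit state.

Weld metal: throat = 0.707×12 = 8.484 mm, L = 2×235 = 470 mm. φR_n = 0.75 × 0.6 × 490 × 8.484 × 470 = 879.2 kN.
Base metal shear (6 mm plate): yield φR_n = 1.0×0.6×300×6×470 = 507.6 kN; rupture φR_n = 0.75×0.6×450×6×470 = 571.1 kN; take 507.6 kN (yield).
Tension yield (gross): A_g = 192×6 = 1152 mm². φR_n = 0.90 × 300 × 1152 = 311.0 kN.
Governing: min(879.2, 507.6, 311.0) = 311.0 kN → gross-section yield.

311.0 kN (gross-section yield governs)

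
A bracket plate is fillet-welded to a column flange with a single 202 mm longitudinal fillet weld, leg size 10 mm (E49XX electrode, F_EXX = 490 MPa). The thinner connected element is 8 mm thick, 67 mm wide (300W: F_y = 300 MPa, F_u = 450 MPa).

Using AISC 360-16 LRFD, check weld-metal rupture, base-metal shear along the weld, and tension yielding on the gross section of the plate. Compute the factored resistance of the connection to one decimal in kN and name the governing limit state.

144.7 kN (gross-section yield governs)

Weld metal: throat = 0.707×10 = 7.07 mm, L = 202 mm. φR_n = 0.75 × 0.6 × 490 × 7.07 × 202 = 314.9 kN.
Base metal shear (8 mm plate): yield φR_n = 1.0×0.6×300×8×202 = 290.9 kN; rupture φR_n = 0.75×0.6×450×8×202 = 327.2 kN; take 290.9 kN (yield).
Tension yield (gross): A_g = 67×8 = 536 mm². φR_n = 0.90 × 300 × 536 = 144.7 kN.
Governing: min(314.9, 290.9, 144.7) = 144.7 kN → gross-section yield.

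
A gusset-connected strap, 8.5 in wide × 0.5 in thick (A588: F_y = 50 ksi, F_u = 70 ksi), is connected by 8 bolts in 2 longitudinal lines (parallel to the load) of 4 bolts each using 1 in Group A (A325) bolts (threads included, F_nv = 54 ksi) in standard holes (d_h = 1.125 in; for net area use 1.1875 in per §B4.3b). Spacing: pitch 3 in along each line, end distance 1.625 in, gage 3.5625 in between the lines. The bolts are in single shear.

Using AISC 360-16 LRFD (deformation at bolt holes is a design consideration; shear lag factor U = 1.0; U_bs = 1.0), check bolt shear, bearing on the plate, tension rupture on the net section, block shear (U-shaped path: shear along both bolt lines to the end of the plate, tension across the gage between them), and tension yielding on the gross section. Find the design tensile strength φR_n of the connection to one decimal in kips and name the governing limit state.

Bolt shear: A_b = π(1)²/4 = 0.7854 in². φR_n = 0.75 × 54 × 0.7854 × 8 × 1 = 254.5 kips.
Bearing (0.5 in plate, F_u = 70 ksi): end bolts L_c = 1.625 − 1.125/2 = 1.0625, R_n = min(1.2×1.0625×0.5×70, 2.4×1×0.5×70) = 44.625 kips/bolt; interior L_c = 3 − 1.125 = 1.875, R_n = 78.75 kips/bolt. φR_n = 0.75 × (2×44.625 + 6×78.75) = 421.3 kips.
Tension rupture (net): A_n = (8.5 − 2×1.1875)×0.5 = 3.0625 in² (U = 1.0, A_e = A_n). φR_n = 0.75 × 70 × 3.0625 = 160.8 kips.
Block shear: shear path 2×[1.625+3×3] = 2×10.625 in, A_gv = 10.625, A_nv = 2×(10.625 − 3.5×1.1875)×0.5 = 6.4688 in²; tension across gage: (3.5625 − 1×1.1875)×0.5 = 1.1875 in². R_n = min(0.6×70×6.4688, 0.6×50×10.625) + 1.0×70×1.1875 = min(271.69, 318.75) + 83.125 = 354.82 kips. φR_n = 0.75 × 354.82 = 266.1 kips.
Tension yield (gross): A_g = 8.5×0.5 = 4.25 in². φR_n = 0.90 × 50 × 4.25 = 191.3 kips.
Governing: min(254.5, 421.3, 160.8, 266.1, 191.3) = 160.8 kips → net-section rupture.

160.8 kips (net-section rupture governs)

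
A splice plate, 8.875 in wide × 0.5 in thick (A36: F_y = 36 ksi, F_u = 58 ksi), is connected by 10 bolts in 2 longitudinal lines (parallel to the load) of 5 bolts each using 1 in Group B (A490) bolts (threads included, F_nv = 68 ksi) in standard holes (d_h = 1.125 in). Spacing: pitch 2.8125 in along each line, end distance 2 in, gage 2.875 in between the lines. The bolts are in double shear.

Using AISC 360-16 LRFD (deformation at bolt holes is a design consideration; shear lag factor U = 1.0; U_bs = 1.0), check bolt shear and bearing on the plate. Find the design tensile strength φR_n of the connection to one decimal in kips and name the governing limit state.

Bolt shear: A_b = π(1)²/4 = 0.7854 in². φR_n = 0.75 × 68 × 0.7854 × 10 × 2 = 801.1 kips.
Bearing (0.5 in plate, F_u = 58 ksi): end bolts L_c = 2 − 1.125/2 = 1.4375, R_n = min(1.2×1.4375×0.5×58, 2.4×1×0.5×58) = 50.025 kips/bolt; interior L_c = 2.8125 − 1.125 = 1.6875, R_n = 58.725 kips/bolt. φR_n = 0.75 × (2×50.025 + 8×58.725) = 427.4 kips.
Governing: min(801.1, 427.4) = 427.4 kips → bearing.

427.4 kips (bearing governs)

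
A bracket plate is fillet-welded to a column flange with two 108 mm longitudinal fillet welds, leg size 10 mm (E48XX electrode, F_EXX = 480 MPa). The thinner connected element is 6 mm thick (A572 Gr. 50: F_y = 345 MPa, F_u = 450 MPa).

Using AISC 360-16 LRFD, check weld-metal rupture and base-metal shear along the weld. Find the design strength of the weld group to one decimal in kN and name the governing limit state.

262.4 kN (base-metal shear governs)

Weld metal: throat = 0.707×10 = 7.07 mm, L = 2×108 = 216 mm. φR_n = 0.75 × 0.6 × 480 × 7.07 × 216 = 329.9 kN.
Base metal shear (6 mm plate): yield φR_n = 1.0×0.6×345×6×216 = 268.3 kN; rupture φR_n = 0.75×0.6×450×6×216 = 262.4 kN; take 262.4 kN (rupture).
Governing: min(329.9, 262.4) = 262.4 kN → base-metal shear.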